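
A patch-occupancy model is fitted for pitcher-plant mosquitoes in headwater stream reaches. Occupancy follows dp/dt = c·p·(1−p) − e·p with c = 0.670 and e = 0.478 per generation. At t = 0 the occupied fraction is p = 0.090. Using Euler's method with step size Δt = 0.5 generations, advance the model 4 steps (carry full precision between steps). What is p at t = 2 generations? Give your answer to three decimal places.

0.115

Update rule: p ← p + [c·p·(1−p) − e·p]·Δt with Δt = 0.5.
t = 0.5: p = 0.09000 + (+0.00593) = 0.09593
t = 1: p = 0.09593 + (+0.00613) = 0.10205
t = 1.5: p = 0.10205 + (+0.00631) = 0.10836
t = 2: p = 0.10836 + (+0.00647) = 0.11483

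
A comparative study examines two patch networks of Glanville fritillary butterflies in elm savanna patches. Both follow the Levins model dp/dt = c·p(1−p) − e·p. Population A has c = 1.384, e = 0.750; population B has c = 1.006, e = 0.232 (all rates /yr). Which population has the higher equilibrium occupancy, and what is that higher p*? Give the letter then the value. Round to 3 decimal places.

A: p*_A = 1 − 0.750/1.384 = 0.4581.
B: p*_B = 1 − 0.232/1.006 = 0.7694.
B is higher at 0.7694.

B, 0.769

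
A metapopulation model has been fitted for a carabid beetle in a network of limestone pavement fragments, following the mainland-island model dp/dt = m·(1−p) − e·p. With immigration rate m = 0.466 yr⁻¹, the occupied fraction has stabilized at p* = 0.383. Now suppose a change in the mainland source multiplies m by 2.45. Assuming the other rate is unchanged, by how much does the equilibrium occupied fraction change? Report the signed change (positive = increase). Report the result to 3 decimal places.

0.220

Balance m(1−p*) = e·p* gives e = m(1−p*)/p* = 0.466×0.61700/0.38300 = 0.75071.
New p* = m/(m+e) = 1.14170/(1.14170+0.75071) = 0.60330.
Δp* = 0.60330 − 0.38300 = +0.22030.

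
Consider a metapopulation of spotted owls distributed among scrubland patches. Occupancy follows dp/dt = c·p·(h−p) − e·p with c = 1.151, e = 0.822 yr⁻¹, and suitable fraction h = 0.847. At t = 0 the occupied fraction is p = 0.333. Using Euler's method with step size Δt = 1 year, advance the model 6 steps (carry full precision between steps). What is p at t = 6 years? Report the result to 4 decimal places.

Update rule: p ← p + [c·p·(h−p) − e·p]·Δt with Δt = 1.
  1  |  dp/dt·Δt = -0.076719  |  p_1 = 0.256281
  2  |  dp/dt·Δt = -0.036413  |  p_2 = 0.219868
  3  |  dp/dt·Δt = -0.022024  |  p_3 = 0.197844
  4  |  dp/dt·Δt = -0.014803  |  p_4 = 0.183041
  5  |  dp/dt·Δt = -0.010577  |  p_5 = 0.172464
  6  |  dp/dt·Δt = -0.007866  |  p_6 = 0.164598

0.1646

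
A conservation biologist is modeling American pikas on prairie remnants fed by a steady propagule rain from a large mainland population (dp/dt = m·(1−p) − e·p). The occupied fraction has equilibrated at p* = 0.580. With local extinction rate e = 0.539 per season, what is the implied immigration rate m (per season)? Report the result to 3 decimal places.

0.744

At equilibrium m(1−p*) = e·p*, so m = e·p*/(1−p*).
m = 0.539 × 0.580 / 0.4200 = 0.3126/0.4200 = 0.7443.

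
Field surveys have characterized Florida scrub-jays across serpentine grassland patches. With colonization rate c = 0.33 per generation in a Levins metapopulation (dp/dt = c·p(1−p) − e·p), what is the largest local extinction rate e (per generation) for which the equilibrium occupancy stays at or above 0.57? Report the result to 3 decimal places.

1 − e/c ≥ 0.57 ⇒ e ≤ c(1 − 0.57) = 0.33 × 0.4300.
e_max = 0.1419.

0.142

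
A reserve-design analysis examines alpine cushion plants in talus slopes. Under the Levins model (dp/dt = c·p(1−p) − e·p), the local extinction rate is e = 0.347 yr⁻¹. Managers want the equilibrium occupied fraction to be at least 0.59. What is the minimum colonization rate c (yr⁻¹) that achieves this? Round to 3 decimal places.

p* = 1 − e/c ≥ 0.59 requires e/c ≤ 0.4100, i.e. c ≥ e/0.4100.
c_min = 0.347/0.4100 = 0.8463.

0.846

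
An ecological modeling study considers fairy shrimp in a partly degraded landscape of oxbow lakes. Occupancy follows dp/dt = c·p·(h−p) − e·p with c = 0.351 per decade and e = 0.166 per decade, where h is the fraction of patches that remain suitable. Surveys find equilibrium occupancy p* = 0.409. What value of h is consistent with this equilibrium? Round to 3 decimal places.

0.882

At equilibrium c(h−p*) = e, so h = p* + e/c.
h = 0.409 + 0.166/0.351 = 0.409 + 0.4729 = 0.8819.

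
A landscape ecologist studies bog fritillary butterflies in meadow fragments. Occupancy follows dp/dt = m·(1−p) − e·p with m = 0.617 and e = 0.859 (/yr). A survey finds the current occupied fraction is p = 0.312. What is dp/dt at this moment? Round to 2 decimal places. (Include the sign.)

Colonization term: m·(1−p) = 0.617×0.6880 = 0.42450.
Extinction term: e·p = 0.26801.
dp/dt = 0.42450 − 0.26801 = 0.15649.

0.16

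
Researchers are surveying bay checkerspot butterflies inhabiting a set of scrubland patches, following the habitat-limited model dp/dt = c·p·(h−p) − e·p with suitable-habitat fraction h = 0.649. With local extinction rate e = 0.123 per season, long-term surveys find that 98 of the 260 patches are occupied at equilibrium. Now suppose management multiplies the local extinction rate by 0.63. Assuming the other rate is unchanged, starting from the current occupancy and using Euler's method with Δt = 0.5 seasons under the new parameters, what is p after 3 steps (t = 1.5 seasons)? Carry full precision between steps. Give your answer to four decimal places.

Observed p* = 98/260 = 0.37692.
Balance c(h−p*) = e gives c = e/(0.649 − 0.37692) = 0.123/0.27208 = 0.45208.
Starting from p₀ = 0.37692; update p ← p + (dp/dt)·Δt with the new parameters.
step 1: Δp = +0.00858, p = 0.38550
step 2: Δp = +0.00802, p = 0.39352
step 3: Δp = +0.00748, p = 0.40100

0.4010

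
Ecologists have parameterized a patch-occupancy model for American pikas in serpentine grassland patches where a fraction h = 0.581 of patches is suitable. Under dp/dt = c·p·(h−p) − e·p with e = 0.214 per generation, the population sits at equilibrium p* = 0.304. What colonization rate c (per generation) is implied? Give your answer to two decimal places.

0.77

At equilibrium c(h−p*) = e, so c = e/(h−p*).
c = 0.214/(0.581 − 0.304) = 0.214/0.2770 = 0.7726.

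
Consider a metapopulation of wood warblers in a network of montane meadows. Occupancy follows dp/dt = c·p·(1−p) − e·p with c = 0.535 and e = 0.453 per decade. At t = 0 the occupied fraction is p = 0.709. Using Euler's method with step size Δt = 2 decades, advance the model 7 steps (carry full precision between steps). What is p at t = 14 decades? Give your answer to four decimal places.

Update rule: p ← p + [c·p·(1−p) − e·p]·Δt with Δt = 2.
step 1: Δp = -0.42159, p = 0.28741
step 2: Δp = -0.04125, p = 0.24616
step 3: Δp = -0.02447, p = 0.22169
step 4: Δp = -0.01623, p = 0.20546
step 5: Δp = -0.01147, p = 0.19399
step 6: Δp = -0.00845, p = 0.18554
step 7: Δp = -0.00641, p = 0.17913

0.1791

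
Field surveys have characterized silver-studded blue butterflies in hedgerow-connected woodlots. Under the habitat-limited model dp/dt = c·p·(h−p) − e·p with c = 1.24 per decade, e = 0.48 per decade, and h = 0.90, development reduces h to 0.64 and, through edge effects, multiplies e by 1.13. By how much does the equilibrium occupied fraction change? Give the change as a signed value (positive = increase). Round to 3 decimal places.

-0.310

Before: p* = h − e/c = 0.90 − 0.48/1.24 = 0.90 − 0.3871 = 0.5129.
After: c = 1.24, e = 0.5424, h = 0.64; p* = 0.64 − 0.5424/1.24 = 0.2026.
Δp* = 0.2026 − 0.5129 = -0.3103.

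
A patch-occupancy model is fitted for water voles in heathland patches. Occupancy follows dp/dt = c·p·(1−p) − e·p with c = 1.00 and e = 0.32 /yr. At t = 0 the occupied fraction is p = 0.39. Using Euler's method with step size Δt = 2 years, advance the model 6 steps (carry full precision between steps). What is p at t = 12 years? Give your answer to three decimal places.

Update rule: p ← p + [c·p·(1−p) − e·p]·Δt with Δt = 2.
p: 0.39000 → 0.61620  (Δp = +0.22620)
p: 0.61620 → 0.69483  (Δp = +0.07863)
p: 0.69483 → 0.67422  (Δp = -0.02060)
p: 0.67422 → 0.68201  (Δp = +0.00779)
p: 0.68201 → 0.67927  (Δp = -0.00275)
p: 0.67927 → 0.68026  (Δp = +0.00100)

0.680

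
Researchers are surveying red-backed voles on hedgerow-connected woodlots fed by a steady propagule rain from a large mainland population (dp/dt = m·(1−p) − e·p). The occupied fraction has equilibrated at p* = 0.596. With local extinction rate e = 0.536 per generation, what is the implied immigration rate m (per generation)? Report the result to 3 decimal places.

0.791

At equilibrium m(1−p*) = e·p*, so m = e·p*/(1−p*).
m = 0.536 × 0.596 / 0.4040 = 0.3195/0.4040 = 0.7907.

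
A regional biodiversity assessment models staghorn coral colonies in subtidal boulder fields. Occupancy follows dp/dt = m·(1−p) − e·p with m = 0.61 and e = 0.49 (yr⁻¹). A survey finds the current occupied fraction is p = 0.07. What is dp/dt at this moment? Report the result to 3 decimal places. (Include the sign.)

0.533

Colonization term: m·(1−p) = 0.61×0.9300 = 0.56730.
Extinction term: e·p = 0.03430.
dp/dt = 0.56730 − 0.03430 = 0.53300.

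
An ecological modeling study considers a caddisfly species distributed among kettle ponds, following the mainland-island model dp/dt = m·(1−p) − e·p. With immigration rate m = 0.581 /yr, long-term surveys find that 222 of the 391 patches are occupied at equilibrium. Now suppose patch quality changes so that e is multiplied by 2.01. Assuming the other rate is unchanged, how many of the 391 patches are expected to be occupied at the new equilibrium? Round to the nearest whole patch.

Observed p* = 222/391 = 0.56777.
Balance m(1−p*) = e·p* gives e = m(1−p*)/p* = 0.581×0.43223/0.56777 = 0.44230.
New p* = m/(m+e) = 0.58100/(0.58100+0.88902) = 0.39523.
Expected occupied = 391 × 0.39523 = 154.53 ≈ 155.

155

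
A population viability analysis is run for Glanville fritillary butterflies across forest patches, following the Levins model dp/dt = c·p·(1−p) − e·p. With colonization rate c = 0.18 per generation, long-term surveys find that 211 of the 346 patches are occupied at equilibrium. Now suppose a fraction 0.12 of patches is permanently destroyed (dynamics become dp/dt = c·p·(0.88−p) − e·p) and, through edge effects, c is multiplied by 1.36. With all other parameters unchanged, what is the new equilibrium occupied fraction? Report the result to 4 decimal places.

Observed p* = 211/346 = 0.60983.
Balance c(1−p*) = e gives e = 0.18×(1 − 0.60983) = 0.07023.
New p* = 0.88 − e/c = 0.88 − 0.07023/0.24480 = 0.59311.

0.5931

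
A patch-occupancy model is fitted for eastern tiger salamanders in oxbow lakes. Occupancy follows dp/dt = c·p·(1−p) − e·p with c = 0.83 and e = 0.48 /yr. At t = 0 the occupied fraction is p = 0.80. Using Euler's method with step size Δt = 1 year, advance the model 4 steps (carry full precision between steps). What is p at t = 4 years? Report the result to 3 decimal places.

0.447

Update rule: p ← p + [c·p·(1−p) − e·p]·Δt with Δt = 1.
p: 0.80000 → 0.54880  (Δp = -0.25120)
p: 0.54880 → 0.49090  (Δp = -0.05790)
p: 0.49090 → 0.46270  (Δp = -0.02820)
p: 0.46270 → 0.44695  (Δp = -0.01575)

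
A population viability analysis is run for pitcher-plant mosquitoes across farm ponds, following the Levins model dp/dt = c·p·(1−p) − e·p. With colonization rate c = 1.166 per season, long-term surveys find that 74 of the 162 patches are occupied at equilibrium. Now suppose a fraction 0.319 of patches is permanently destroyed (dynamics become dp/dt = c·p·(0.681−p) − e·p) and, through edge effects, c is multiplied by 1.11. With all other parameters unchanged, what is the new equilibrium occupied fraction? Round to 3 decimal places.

Observed p* = 74/162 = 0.45679.
Balance c(1−p*) = e gives e = 1.166×(1 − 0.45679) = 0.63338.
New p* = 0.681 − e/c = 0.681 − 0.63338/1.29426 = 0.19162.

0.192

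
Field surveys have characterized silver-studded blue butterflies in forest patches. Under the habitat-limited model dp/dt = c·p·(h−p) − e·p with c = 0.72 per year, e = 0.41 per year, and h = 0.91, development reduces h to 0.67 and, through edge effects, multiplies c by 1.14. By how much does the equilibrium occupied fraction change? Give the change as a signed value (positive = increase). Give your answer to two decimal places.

Before: p* = h − e/c = 0.91 − 0.41/0.72 = 0.91 − 0.5694 = 0.3406.
After: c = 0.8208, e = 0.41, h = 0.67; p* = 0.67 − 0.41/0.8208 = 0.1705.
Δp* = 0.1705 − 0.3406 = -0.1701.

-0.17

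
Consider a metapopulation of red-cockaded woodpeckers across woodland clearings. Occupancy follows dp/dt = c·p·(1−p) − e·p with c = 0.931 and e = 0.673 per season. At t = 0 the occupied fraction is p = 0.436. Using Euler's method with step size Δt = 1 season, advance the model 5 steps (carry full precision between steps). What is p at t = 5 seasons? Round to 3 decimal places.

0.298

Update rule: p ← p + [c·p·(1−p) − e·p]·Δt with Δt = 1.
p: 0.43600 → 0.37151  (Δp = -0.06449)
p: 0.37151 → 0.33886  (Δp = -0.03265)
p: 0.33886 → 0.31938  (Δp = -0.01948)
p: 0.31938 → 0.30682  (Δp = -0.01257)
p: 0.30682 → 0.29833  (Δp = -0.00848)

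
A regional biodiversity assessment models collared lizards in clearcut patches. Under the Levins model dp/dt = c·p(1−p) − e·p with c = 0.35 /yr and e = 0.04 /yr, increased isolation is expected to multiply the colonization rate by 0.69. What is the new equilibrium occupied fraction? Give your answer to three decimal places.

Before: p* = 1 − 0.04/0.35 = 0.8857.
After the change, c = 0.2415, e = 0.04, so p* = 1 − 0.04/0.2415 = 0.8344.

0.834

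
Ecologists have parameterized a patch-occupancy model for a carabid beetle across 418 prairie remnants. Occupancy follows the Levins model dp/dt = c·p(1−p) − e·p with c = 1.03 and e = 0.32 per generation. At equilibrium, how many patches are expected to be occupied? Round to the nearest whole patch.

p* = 1 − e/c = 1 − 0.32/1.03 = 0.6893.
Expected occupied patches = N × p* = 418 × 0.6893 = 288.14 ≈ 288.

288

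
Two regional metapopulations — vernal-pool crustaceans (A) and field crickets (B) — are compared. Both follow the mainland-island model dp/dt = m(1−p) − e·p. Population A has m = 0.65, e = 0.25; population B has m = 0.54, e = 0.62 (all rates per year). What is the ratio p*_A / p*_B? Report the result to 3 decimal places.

A: p*_A = m/(m+e) = 0.65/0.9000 = 0.7222.
B: p*_B = 0.54/1.1600 = 0.4655.
p*_A / p*_B = 0.7222/0.4655 = 1.5514.

1.551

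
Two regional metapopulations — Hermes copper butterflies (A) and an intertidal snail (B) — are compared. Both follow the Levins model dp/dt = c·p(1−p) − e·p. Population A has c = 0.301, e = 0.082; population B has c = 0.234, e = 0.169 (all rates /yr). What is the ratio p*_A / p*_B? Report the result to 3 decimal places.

A: p*_A = 1 − 0.082/0.301 = 0.7276.
B: p*_B = 1 − 0.169/0.234 = 0.2778.
p*_A / p*_B = 0.7276/0.2778 = 2.6193.

2.619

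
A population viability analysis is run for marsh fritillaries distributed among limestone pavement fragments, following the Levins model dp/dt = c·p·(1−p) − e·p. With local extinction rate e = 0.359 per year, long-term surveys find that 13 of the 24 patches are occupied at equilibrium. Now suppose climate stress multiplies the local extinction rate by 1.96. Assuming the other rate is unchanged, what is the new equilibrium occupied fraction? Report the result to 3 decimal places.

Observed p* = 13/24 = 0.54167.
Balance c(1−p*) = e gives c = e/(1 − 0.54167) = 0.359/0.45833 = 0.78328.
New p* = 1 − e/c = 1 − 0.70364/0.78328 = 0.10168.

0.102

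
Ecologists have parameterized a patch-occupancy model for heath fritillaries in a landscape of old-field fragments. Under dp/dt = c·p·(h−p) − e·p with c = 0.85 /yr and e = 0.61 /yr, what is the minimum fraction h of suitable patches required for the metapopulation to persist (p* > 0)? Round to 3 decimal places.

p* = h − e/c is positive only when h > e/c.
h_min = e/c = 0.61/0.85 = 0.7176.

0.718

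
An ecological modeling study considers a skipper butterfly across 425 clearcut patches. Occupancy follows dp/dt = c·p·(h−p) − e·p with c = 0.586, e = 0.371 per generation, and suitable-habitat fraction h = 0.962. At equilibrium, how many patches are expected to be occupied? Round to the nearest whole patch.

p* = h − e/c = 0.962 − 0.6331 = 0.3289.
Expected occupied patches = N × p* = 425 × 0.3289 = 139.78 ≈ 140.

140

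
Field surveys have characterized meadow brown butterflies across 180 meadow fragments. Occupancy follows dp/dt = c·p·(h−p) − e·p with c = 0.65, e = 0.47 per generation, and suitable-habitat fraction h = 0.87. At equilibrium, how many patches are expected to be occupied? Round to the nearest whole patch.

p* = h − e/c = 0.87 − 0.7231 = 0.1469.
Expected occupied patches = N × p* = 180 × 0.1469 = 26.45 ≈ 26.

26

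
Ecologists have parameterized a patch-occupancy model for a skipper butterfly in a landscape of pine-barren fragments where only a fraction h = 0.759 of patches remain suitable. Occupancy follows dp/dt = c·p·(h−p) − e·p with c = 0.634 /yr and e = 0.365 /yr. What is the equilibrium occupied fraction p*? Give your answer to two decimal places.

Setting dp/dt = 0 and dividing by p* gives c·(h−p*) = e.
So p* = h − e/c = 0.759 − 0.365/0.634 = 0.759 − 0.5757 = 0.1833.

0.18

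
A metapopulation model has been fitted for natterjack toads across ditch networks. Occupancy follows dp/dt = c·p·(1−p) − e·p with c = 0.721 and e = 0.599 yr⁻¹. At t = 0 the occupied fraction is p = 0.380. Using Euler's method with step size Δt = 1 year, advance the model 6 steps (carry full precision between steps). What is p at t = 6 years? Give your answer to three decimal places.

Update rule: p ← p + [c·p·(1−p) − e·p]·Δt with Δt = 1.
p: 0.38000 → 0.32225  (Δp = -0.05775)
p: 0.32225 → 0.28669  (Δp = -0.03556)
p: 0.28669 → 0.26241  (Δp = -0.02428)
p: 0.26241 → 0.24477  (Δp = -0.01763)
p: 0.24477 → 0.23144  (Δp = -0.01334)
p: 0.23144 → 0.22105  (Δp = -0.01038)

0.221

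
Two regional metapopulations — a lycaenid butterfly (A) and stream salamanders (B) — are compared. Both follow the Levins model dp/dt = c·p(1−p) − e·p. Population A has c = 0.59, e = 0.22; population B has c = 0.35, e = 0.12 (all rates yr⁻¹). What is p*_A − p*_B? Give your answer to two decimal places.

-0.03

A: p*_A = 1 − 0.22/0.59 = 0.6271.
B: p*_B = 1 − 0.12/0.35 = 0.6571.
p*_A − p*_B = 0.6271 − 0.6571 = -0.0300.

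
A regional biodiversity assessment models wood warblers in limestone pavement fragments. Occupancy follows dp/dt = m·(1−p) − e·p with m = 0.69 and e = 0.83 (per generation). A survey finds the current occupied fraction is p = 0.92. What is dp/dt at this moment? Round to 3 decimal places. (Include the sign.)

-0.708

Colonization term: m·(1−p) = 0.69×0.0800 = 0.05520.
Extinction term: e·p = 0.76360.
dp/dt = 0.05520 − 0.76360 = -0.70840.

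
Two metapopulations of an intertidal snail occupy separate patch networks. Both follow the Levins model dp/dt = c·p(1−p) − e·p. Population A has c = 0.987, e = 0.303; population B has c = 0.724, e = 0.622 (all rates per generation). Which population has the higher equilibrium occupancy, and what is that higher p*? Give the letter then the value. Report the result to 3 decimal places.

A: p*_A = 1 − 0.303/0.987 = 0.6930.
B: p*_B = 1 − 0.622/0.724 = 0.1409.
A is higher at 0.6930.

A, 0.693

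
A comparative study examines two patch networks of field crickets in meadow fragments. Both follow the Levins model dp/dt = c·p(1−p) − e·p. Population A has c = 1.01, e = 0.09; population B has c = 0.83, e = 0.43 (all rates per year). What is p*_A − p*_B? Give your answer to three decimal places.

A: p*_A = 1 − 0.09/1.01 = 0.9109.
B: p*_B = 1 − 0.43/0.83 = 0.4819.
p*_A − p*_B = 0.9109 − 0.4819 = 0.4290.

0.429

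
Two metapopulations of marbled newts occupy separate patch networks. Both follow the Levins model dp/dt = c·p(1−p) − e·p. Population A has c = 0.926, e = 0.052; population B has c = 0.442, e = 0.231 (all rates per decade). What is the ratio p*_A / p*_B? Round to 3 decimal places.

A: p*_A = 1 − 0.052/0.926 = 0.9438.
B: p*_B = 1 − 0.231/0.442 = 0.4774.
p*_A / p*_B = 0.9438/0.4774 = 1.9772.

1.977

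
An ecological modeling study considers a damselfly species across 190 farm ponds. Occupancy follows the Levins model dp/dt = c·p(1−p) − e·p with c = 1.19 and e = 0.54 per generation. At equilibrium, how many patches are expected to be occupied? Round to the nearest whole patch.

p* = 1 − e/c = 1 − 0.54/1.19 = 0.5462.
Expected occupied patches = N × p* = 190 × 0.5462 = 103.78 ≈ 104.

104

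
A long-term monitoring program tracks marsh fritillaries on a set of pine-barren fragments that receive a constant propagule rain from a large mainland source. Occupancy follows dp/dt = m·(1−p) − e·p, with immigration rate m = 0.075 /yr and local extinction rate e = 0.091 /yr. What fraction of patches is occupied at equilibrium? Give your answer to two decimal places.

At equilibrium the propagule rain into empty patches balances local extinction: m(1−p*) = e·p*.
p* = m/(m+e) = 0.075/(0.075+0.091) = 0.075/0.1660 = 0.4518.

0.45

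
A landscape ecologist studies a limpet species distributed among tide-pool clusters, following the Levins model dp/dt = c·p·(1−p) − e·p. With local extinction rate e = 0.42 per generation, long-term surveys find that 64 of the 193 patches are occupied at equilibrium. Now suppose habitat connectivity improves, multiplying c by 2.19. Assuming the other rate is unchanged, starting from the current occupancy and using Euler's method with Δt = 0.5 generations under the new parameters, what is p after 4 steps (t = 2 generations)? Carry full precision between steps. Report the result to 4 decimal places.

0.6138

Observed p* = 64/193 = 0.33161.
Balance c(1−p*) = e gives c = e/(1 − 0.33161) = 0.42/0.66839 = 0.62837.
Starting from p₀ = 0.33161; update p ← p + (dp/dt)·Δt with the new parameters.
  1  |  dp/dt·Δt = +0.082868  |  p_1 = 0.414475
  2  |  dp/dt·Δt = +0.079944  |  p_2 = 0.494419
  3  |  dp/dt·Δt = +0.068167  |  p_3 = 0.562586
  4  |  dp/dt·Δt = +0.051179  |  p_4 = 0.613765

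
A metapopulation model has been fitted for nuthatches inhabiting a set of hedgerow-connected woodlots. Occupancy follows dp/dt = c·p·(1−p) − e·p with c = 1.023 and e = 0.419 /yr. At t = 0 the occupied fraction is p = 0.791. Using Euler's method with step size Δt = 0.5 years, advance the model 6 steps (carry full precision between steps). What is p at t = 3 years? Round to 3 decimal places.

Update rule: p ← p + [c·p·(1−p) − e·p]·Δt with Δt = 0.5.
p: 0.79100 → 0.70985  (Δp = -0.08115)
p: 0.70985 → 0.66648  (Δp = -0.04336)
p: 0.66648 → 0.64055  (Δp = -0.02593)
p: 0.64055 → 0.62413  (Δp = -0.01643)
p: 0.62413 → 0.61337  (Δp = -0.01076)
p: 0.61337 → 0.60617  (Δp = -0.00720)

0.606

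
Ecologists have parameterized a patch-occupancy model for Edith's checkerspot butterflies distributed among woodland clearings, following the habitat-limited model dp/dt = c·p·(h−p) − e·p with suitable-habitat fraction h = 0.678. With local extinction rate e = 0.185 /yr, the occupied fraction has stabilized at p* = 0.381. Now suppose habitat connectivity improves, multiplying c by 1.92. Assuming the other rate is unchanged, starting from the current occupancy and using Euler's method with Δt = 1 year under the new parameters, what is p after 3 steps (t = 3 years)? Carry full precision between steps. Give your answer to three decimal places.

0.508

Balance c(h−p*) = e gives c = e/(0.678 − 0.38100) = 0.185/0.29700 = 0.62290.
Starting from p₀ = 0.38100; update p ← p + (dp/dt)·Δt with the new parameters.
  1  |  dp/dt·Δt = +0.064846  |  p_1 = 0.445846
  2  |  dp/dt·Δt = +0.041306  |  p_2 = 0.487152
  3  |  dp/dt·Δt = +0.021067  |  p_3 = 0.508220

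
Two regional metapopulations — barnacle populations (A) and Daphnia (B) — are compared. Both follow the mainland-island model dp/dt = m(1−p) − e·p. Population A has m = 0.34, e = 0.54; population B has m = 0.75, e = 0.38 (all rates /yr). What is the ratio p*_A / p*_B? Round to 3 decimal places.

0.582

A: p*_A = m/(m+e) = 0.34/0.8800 = 0.3864.
B: p*_B = 0.75/1.1300 = 0.6637.
p*_A / p*_B = 0.3864/0.6637 = 0.5821.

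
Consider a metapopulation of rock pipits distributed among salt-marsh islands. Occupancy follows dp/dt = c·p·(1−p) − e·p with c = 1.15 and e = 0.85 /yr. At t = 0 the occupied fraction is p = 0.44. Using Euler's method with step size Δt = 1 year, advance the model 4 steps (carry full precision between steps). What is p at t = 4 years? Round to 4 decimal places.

Update rule: p ← p + [c·p·(1−p) − e·p]·Δt with Δt = 1.
  1  |  dp/dt·Δt = -0.090640  |  p_1 = 0.349360
  2  |  dp/dt·Δt = -0.035552  |  p_2 = 0.313808
  3  |  dp/dt·Δt = -0.019104  |  p_3 = 0.294703
  4  |  dp/dt·Δt = -0.011467  |  p_4 = 0.283237

0.2832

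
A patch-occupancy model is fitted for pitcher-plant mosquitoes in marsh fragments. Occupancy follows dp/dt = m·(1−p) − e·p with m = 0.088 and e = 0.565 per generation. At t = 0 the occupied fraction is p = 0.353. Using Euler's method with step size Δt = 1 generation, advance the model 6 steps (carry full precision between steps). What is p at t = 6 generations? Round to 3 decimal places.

0.135

Update rule: p ← p + [m·(1−p) − e·p]·Δt with Δt = 1.
t = 1: p = 0.35300 + (-0.14251) = 0.21049
t = 2: p = 0.21049 + (-0.04945) = 0.16104
t = 3: p = 0.16104 + (-0.01716) = 0.14388
t = 4: p = 0.14388 + (-0.00595) = 0.13793
t = 5: p = 0.13793 + (-0.00207) = 0.13586
t = 6: p = 0.13586 + (-0.00072) = 0.13514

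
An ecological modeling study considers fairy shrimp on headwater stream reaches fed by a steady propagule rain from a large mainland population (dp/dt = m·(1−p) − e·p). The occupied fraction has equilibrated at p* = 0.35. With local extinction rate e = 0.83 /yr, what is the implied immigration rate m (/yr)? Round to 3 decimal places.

At equilibrium m(1−p*) = e·p*, so m = e·p*/(1−p*).
m = 0.83 × 0.35 / 0.6500 = 0.2905/0.6500 = 0.4469.

0.447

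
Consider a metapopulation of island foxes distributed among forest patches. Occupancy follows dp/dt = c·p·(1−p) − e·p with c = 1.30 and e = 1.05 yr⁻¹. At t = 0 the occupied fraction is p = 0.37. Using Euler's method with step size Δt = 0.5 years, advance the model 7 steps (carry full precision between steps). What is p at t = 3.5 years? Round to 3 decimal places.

Update rule: p ← p + [c·p·(1−p) − e·p]·Δt with Δt = 0.5.
  1  |  dp/dt·Δt = -0.042735  |  p_1 = 0.327265
  2  |  dp/dt·Δt = -0.028708  |  p_2 = 0.298557
  3  |  dp/dt·Δt = -0.020619  |  p_3 = 0.277938
  4  |  dp/dt·Δt = -0.015470  |  p_4 = 0.262468
  5  |  dp/dt·Δt = -0.011970  |  p_5 = 0.250498
  6  |  dp/dt·Δt = -0.009475  |  p_6 = 0.241023
  7  |  dp/dt·Δt = -0.007632  |  p_7 = 0.233391

0.233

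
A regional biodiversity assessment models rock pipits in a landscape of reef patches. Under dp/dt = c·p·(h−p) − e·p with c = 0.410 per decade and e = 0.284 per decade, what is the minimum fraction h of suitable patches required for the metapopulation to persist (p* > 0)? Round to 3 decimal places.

0.693

p* = h − e/c is positive only when h > e/c.
h_min = e/c = 0.284/0.410 = 0.6927.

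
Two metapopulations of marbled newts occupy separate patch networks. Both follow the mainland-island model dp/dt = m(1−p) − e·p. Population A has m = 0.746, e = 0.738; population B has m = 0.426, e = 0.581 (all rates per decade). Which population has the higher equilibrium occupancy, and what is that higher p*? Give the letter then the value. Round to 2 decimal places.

A: p*_A = m/(m+e) = 0.746/1.4840 = 0.5027.
B: p*_B = 0.426/1.0070 = 0.4230.
A is higher at 0.5027.

A, 0.50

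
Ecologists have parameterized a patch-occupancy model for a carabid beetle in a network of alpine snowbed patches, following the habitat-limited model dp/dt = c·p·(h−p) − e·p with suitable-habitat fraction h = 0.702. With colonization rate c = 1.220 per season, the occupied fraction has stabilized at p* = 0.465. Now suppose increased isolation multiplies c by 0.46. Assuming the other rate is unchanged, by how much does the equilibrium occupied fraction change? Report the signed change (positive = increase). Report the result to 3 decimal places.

-0.278

Balance c(h−p*) = e gives e = 1.220×(0.702 − 0.46500) = 0.28914.
New p* = 0.702 − e/c = 0.702 − 0.28914/0.56120 = 0.18678.
Δp* = 0.18678 − 0.46500 = -0.27822.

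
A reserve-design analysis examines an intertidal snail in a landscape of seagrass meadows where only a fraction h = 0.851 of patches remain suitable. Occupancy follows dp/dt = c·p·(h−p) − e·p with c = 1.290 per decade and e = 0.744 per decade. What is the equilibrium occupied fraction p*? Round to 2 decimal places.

Setting dp/dt = 0 and dividing by p* gives c·(h−p*) = e.
So p* = h − e/c = 0.851 − 0.744/1.290 = 0.851 − 0.5767 = 0.2743.

0.27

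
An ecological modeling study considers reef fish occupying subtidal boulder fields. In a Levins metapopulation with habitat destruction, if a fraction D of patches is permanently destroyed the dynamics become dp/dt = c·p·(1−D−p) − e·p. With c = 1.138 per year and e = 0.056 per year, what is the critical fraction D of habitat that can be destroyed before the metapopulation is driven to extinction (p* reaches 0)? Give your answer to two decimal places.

The nontrivial equilibrium is p* = (1−D) − e/c; extinction occurs when this hits zero.
So D_crit = 1 − e/c = 1 − 0.056/1.138 = 1 − 0.0492 = 0.9508.
This equals the undisturbed p*, a classic result of Lande's extension.

0.95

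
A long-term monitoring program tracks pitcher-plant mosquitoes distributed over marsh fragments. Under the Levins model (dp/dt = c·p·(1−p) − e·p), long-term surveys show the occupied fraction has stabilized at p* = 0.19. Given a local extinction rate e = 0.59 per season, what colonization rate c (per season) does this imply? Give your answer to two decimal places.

0.73

At equilibrium c(1−p*) = e, so c = e/(1−p*).
c = 0.59/(1 − 0.19) = 0.59/0.8100 = 0.7284.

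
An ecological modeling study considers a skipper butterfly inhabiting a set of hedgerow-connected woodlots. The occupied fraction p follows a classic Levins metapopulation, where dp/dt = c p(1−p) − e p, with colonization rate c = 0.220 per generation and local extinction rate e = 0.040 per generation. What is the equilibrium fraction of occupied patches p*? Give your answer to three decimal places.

Setting dp/dt = 0 and dividing through by p* gives c·(1−p*) = e.
So p* = 1 − e/c = 1 − 0.040/0.220 = 1 − 0.1818 = 0.8182.

0.818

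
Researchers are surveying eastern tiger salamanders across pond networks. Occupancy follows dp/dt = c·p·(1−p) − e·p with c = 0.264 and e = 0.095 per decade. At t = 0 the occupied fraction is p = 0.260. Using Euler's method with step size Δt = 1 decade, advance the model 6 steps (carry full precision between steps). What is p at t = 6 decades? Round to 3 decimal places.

Update rule: p ← p + [c·p·(1−p) − e·p]·Δt with Δt = 1.
step 1: Δp = +0.02609, p = 0.28609
step 2: Δp = +0.02674, p = 0.31284
step 3: Δp = +0.02703, p = 0.33987
step 4: Δp = +0.02694, p = 0.36681
step 5: Δp = +0.02647, p = 0.39328
step 6: Δp = +0.02563, p = 0.41891

0.419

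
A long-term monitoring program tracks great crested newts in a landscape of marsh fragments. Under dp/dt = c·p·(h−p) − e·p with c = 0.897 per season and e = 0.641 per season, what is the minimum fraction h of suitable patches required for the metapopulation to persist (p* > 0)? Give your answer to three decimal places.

p* = h − e/c is positive only when h > e/c.
h_min = e/c = 0.641/0.897 = 0.7146.

0.715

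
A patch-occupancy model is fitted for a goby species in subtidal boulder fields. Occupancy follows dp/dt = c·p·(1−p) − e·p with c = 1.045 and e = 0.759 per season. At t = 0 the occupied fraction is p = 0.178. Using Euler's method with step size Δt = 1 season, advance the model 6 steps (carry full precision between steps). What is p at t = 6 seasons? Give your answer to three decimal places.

0.253

Update rule: p ← p + [c·p·(1−p) − e·p]·Δt with Δt = 1.
step 1: Δp = +0.01780, p = 0.19580
step 2: Δp = +0.01594, p = 0.21173
step 3: Δp = +0.01371, p = 0.22544
step 4: Δp = +0.01137, p = 0.23681
step 5: Δp = +0.00913, p = 0.24593
step 6: Δp = +0.00713, p = 0.25306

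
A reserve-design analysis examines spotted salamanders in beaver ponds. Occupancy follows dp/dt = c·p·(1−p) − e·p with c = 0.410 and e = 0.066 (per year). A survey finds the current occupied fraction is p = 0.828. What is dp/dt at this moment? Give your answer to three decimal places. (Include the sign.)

Colonization term: c·p·(1−p) = 0.410×0.828×0.1720 = 0.05839.
Extinction term: e·p = 0.05465.
dp/dt = 0.05839 − 0.05465 = 0.00374.

0.004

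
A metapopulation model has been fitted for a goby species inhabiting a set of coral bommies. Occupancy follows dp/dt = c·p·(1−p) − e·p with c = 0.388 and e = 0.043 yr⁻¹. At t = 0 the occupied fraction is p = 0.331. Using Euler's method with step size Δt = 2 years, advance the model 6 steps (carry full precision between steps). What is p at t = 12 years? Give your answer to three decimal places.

Update rule: p ← p + [c·p·(1−p) − e·p]·Δt with Δt = 2.
step 1: Δp = +0.14337, p = 0.47437
step 2: Δp = +0.15269, p = 0.62707
step 3: Δp = +0.12754, p = 0.75461
step 4: Δp = +0.07880, p = 0.83341
step 5: Δp = +0.03607, p = 0.86947
step 6: Δp = +0.01329, p = 0.88277

0.883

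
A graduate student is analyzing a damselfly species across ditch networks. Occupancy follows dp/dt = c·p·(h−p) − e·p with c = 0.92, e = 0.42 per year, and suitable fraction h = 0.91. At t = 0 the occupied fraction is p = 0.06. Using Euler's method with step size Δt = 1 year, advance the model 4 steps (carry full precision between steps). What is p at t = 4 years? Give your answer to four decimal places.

0.1854

Update rule: p ← p + [c·p·(h−p) − e·p]·Δt with Δt = 1.
p: 0.06000 → 0.08172  (Δp = +0.02172)
p: 0.08172 → 0.10967  (Δp = +0.02795)
p: 0.10967 → 0.14436  (Δp = +0.03469)
p: 0.14436 → 0.18541  (Δp = +0.04105)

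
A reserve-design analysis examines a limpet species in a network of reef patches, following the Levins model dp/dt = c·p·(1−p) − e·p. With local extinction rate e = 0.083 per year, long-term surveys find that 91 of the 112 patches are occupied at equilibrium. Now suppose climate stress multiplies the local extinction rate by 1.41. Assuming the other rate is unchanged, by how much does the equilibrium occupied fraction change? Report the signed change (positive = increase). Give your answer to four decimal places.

-0.0769

Observed p* = 91/112 = 0.81250.
Balance c(1−p*) = e gives c = e/(1 − 0.81250) = 0.083/0.18750 = 0.44267.
New p* = 1 − e/c = 1 − 0.11703/0.44267 = 0.73563.
Δp* = 0.73563 − 0.81250 = -0.07687.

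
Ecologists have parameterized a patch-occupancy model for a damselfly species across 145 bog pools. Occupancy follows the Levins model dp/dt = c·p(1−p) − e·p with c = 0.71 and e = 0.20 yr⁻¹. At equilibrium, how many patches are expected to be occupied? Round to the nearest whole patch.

104

p* = 1 − e/c = 1 − 0.20/0.71 = 0.7183.
Expected occupied patches = N × p* = 145 × 0.7183 = 104.15 ≈ 104.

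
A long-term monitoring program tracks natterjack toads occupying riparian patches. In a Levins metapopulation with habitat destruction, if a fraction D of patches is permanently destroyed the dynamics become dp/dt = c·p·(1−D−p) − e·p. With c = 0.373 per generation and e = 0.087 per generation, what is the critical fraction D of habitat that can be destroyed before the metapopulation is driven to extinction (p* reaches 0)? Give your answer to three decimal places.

0.767

The nontrivial equilibrium is p* = (1−D) − e/c; extinction occurs when this hits zero.
So D_crit = 1 − e/c = 1 − 0.087/0.373 = 1 − 0.2332 = 0.7668.
Note this equals the original equilibrium occupancy — the Levins extinction-debt result.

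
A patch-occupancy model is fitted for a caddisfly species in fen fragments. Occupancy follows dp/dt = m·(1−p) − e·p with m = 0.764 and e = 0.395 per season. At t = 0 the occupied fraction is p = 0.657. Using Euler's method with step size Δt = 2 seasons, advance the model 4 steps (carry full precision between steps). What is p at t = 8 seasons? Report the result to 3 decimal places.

0.653

Update rule: p ← p + [m·(1−p) − e·p]·Δt with Δt = 2.
  1  |  dp/dt·Δt = +0.005074  |  p_1 = 0.662074
  2  |  dp/dt·Δt = -0.006688  |  p_2 = 0.655386
  3  |  dp/dt·Δt = +0.008814  |  p_3 = 0.664201
  4  |  dp/dt·Δt = -0.011617  |  p_4 = 0.652584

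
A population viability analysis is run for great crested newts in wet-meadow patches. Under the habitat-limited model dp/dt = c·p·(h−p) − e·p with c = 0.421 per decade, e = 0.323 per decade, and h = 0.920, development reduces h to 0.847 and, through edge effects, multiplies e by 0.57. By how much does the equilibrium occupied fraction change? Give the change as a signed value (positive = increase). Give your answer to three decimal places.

0.257

Before: p* = h − e/c = 0.920 − 0.323/0.421 = 0.920 − 0.7672 = 0.1528.
After: c = 0.421, e = 0.18411, h = 0.847; p* = 0.847 − 0.18411/0.421 = 0.4097.
Δp* = 0.4097 − 0.1528 = +0.2569.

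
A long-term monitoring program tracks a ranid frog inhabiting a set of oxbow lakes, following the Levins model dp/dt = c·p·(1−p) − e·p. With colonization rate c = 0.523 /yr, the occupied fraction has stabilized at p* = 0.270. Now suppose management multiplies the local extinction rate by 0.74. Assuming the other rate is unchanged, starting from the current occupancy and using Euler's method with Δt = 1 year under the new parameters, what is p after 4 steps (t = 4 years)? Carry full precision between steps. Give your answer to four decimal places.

Balance c(1−p*) = e gives e = 0.523×(1 − 0.27000) = 0.38179.
Starting from p₀ = 0.27000; update p ← p + (dp/dt)·Δt with the new parameters.
t = 1: p = 0.27000 + (+0.02680) = 0.29680
t = 2: p = 0.29680 + (+0.02530) = 0.32210
t = 3: p = 0.32210 + (+0.02320) = 0.34530
t = 4: p = 0.34530 + (+0.02068) = 0.36598

0.3660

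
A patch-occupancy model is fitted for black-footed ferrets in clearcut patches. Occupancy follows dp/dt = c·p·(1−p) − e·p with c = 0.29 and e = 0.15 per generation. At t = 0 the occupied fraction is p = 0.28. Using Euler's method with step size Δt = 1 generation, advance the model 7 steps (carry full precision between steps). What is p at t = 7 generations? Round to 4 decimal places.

Update rule: p ← p + [c·p·(1−p) − e·p]·Δt with Δt = 1.
step 1: Δp = +0.01646, p = 0.29646
step 2: Δp = +0.01602, p = 0.31248
step 3: Δp = +0.01543, p = 0.32791
step 4: Δp = +0.01473, p = 0.34264
step 5: Δp = +0.01392, p = 0.35656
step 6: Δp = +0.01305, p = 0.36961
step 7: Δp = +0.01213, p = 0.38174

0.3817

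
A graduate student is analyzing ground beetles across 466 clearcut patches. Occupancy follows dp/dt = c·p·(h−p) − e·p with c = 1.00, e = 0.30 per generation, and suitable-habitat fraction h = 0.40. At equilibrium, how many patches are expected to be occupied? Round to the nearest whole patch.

47

p* = h − e/c = 0.40 − 0.3000 = 0.1000.
Expected occupied patches = N × p* = 466 × 0.1000 = 46.60 ≈ 47.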